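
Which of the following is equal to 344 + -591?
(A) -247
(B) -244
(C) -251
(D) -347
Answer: A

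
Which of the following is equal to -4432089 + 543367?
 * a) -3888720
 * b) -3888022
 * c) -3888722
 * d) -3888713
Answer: c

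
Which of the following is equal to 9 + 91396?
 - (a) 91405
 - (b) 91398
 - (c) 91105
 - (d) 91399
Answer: a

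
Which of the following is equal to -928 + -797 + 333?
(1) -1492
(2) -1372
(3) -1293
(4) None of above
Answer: 4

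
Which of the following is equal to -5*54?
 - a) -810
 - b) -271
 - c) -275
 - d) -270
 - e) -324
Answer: d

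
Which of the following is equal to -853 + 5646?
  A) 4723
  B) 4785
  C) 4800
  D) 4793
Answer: D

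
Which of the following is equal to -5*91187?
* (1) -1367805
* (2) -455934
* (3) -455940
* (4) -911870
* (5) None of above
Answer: 5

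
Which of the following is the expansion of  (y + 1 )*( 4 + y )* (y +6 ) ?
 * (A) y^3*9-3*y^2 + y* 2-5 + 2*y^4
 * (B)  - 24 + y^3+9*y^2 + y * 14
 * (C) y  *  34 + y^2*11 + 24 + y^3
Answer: C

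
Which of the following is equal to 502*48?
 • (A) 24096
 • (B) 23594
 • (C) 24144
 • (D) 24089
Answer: A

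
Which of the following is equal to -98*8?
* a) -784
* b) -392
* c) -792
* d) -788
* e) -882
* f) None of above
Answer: a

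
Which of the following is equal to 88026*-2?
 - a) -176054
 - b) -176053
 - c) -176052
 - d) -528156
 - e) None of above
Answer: c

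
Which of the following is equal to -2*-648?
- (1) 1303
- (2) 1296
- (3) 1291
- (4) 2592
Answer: 2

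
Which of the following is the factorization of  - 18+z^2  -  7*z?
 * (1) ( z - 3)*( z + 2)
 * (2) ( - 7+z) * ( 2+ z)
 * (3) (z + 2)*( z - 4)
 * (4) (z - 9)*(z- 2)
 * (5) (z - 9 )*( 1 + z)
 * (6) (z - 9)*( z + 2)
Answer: 6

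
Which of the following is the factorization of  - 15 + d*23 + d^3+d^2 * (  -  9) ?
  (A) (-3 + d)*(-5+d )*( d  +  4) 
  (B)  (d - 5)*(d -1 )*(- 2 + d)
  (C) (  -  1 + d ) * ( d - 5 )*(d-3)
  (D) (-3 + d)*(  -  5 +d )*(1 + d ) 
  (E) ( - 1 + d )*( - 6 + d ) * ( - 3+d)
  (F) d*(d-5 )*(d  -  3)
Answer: C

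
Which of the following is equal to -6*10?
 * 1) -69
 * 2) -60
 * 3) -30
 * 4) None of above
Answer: 2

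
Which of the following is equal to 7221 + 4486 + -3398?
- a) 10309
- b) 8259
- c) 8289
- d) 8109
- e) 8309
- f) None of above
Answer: e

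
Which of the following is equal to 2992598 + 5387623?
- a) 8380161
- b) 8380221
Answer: b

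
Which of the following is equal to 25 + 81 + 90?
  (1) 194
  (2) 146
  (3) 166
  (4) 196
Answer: 4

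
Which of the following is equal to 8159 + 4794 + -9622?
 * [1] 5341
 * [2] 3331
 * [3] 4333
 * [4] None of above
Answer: 2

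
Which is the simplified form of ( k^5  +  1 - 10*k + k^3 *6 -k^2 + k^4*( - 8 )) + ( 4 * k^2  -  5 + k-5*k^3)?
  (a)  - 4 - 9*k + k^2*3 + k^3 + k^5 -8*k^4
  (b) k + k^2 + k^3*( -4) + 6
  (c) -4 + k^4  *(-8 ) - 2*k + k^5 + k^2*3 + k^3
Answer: a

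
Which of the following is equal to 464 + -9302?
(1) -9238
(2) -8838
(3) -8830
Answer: 2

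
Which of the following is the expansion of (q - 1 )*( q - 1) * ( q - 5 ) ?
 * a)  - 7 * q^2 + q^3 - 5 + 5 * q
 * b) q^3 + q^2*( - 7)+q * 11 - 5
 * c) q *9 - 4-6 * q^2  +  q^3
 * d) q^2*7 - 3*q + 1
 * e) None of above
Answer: b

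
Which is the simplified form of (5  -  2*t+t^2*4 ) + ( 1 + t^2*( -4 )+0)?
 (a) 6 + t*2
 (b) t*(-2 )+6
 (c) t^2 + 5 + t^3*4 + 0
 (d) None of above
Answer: b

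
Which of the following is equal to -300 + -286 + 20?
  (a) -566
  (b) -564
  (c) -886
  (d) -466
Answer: a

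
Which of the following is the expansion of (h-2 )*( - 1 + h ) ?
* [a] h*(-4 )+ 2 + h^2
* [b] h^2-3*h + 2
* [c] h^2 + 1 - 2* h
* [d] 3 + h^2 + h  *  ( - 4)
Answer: b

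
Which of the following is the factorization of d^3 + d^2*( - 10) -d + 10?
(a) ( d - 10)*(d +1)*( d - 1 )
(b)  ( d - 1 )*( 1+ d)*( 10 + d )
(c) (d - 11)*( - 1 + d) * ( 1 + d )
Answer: a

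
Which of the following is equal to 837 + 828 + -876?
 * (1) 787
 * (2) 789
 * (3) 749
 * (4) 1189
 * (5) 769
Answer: 2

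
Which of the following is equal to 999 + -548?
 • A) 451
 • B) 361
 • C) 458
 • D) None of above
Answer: A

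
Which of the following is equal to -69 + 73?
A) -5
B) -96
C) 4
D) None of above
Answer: C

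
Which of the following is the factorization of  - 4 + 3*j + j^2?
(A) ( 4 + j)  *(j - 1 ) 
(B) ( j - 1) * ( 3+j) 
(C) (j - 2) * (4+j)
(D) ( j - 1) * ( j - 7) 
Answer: A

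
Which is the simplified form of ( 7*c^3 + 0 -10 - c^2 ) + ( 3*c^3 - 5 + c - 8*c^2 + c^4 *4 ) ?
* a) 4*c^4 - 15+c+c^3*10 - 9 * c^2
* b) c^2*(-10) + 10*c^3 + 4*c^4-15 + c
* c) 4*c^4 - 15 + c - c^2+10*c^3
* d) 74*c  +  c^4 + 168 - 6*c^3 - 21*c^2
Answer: a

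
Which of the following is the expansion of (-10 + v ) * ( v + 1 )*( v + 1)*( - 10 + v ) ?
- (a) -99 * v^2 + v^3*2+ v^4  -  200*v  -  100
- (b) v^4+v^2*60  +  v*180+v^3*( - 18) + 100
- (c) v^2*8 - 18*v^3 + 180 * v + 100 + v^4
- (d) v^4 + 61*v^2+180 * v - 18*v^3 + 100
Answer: d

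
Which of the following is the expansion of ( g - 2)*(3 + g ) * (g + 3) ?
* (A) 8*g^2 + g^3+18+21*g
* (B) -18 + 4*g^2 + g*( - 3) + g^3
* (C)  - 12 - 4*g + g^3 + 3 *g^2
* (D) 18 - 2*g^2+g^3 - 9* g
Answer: B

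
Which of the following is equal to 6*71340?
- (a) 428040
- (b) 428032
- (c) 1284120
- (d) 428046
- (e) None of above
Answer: a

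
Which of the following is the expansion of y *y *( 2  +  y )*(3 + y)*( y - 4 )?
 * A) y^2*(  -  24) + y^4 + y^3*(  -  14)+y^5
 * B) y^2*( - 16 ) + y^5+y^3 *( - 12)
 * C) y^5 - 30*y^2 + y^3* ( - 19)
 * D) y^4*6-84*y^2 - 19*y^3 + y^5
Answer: A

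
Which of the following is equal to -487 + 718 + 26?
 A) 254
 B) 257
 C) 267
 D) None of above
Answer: B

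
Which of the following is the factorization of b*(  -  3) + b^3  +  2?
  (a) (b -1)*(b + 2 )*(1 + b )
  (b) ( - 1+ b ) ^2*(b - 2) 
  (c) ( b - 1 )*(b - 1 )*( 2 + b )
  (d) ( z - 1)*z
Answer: c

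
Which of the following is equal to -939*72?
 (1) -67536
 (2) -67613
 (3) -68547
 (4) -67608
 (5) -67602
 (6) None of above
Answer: 4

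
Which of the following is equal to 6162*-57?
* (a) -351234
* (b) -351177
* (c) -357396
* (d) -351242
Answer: a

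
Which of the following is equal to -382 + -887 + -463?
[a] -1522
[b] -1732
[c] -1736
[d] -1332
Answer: b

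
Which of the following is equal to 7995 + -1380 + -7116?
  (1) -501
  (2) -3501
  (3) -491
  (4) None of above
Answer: 1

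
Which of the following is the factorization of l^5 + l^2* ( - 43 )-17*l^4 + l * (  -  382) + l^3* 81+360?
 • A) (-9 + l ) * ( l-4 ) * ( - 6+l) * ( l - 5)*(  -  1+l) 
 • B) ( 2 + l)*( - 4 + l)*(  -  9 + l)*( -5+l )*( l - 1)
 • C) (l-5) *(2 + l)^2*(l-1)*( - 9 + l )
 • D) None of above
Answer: B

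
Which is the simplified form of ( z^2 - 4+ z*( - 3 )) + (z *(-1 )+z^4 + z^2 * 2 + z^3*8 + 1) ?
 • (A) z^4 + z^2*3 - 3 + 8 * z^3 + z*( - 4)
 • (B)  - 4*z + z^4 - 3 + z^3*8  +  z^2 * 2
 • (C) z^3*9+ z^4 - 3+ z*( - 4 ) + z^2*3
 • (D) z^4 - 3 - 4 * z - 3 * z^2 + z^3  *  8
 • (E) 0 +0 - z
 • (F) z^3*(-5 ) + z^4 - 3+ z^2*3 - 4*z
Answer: A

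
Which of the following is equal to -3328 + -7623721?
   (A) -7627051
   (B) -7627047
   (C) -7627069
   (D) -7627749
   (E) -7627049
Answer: E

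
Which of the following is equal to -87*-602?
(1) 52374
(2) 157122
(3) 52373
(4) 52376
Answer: 1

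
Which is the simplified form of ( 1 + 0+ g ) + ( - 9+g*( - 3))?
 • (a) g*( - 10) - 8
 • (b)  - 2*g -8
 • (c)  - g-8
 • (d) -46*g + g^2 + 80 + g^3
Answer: b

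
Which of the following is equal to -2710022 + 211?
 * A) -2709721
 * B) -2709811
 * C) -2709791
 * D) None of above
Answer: B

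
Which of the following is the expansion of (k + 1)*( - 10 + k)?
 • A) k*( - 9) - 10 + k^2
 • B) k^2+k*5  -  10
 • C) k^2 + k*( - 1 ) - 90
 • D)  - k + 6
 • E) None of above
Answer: A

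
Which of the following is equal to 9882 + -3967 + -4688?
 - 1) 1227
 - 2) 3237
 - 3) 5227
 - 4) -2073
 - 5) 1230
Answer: 1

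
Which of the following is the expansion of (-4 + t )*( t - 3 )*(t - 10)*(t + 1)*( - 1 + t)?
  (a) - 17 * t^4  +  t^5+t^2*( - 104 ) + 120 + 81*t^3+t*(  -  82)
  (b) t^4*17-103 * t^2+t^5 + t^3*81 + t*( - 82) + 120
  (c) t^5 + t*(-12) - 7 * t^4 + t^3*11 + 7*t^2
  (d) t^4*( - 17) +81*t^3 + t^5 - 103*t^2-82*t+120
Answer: d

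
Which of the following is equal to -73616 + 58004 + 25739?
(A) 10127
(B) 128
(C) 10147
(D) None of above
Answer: A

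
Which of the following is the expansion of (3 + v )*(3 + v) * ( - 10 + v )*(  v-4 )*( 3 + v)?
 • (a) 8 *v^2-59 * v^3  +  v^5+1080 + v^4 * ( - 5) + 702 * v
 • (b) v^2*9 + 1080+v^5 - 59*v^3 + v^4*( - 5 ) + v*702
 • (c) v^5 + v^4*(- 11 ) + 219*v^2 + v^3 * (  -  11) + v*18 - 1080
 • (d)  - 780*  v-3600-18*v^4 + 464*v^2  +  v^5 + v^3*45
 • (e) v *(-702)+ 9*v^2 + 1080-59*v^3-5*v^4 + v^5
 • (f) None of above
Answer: b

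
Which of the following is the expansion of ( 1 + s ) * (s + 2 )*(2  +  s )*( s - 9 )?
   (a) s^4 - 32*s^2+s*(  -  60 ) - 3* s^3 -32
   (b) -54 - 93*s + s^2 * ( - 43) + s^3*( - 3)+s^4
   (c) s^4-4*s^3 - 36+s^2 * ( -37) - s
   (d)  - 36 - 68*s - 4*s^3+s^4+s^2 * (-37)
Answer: d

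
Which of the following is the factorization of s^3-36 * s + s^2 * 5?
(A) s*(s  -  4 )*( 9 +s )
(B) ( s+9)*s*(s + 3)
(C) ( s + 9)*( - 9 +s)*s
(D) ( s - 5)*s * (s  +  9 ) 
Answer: A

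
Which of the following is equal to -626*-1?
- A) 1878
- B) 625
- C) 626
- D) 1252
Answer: C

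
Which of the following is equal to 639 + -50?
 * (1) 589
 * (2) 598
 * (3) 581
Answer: 1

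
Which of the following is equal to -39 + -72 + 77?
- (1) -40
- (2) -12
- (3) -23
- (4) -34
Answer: 4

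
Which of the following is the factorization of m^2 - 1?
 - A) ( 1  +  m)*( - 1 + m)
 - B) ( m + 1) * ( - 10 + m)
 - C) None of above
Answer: A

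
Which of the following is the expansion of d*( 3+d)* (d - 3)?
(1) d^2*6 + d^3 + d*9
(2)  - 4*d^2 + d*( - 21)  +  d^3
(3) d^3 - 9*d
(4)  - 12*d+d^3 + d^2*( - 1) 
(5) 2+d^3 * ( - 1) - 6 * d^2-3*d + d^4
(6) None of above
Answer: 3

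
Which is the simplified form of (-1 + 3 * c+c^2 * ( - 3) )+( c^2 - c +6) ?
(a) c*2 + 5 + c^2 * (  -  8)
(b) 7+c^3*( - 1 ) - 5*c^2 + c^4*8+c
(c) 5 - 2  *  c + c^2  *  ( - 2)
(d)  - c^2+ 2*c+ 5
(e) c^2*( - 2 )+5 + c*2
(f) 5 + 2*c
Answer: e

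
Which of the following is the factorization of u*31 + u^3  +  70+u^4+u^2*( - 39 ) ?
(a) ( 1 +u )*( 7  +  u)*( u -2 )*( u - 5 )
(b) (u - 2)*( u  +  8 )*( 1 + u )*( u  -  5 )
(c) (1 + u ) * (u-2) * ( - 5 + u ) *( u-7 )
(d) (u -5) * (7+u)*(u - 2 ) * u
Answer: a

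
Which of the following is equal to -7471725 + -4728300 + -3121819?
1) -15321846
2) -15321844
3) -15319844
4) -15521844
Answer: 2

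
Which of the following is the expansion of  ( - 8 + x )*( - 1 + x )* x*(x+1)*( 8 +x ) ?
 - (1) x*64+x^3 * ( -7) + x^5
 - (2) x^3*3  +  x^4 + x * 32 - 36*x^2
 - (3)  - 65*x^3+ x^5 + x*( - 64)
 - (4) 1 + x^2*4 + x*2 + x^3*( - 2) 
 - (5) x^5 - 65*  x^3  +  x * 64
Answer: 5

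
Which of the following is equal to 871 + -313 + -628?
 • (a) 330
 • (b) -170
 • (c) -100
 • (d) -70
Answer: d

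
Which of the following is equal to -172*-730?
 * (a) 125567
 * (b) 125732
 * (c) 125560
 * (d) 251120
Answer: c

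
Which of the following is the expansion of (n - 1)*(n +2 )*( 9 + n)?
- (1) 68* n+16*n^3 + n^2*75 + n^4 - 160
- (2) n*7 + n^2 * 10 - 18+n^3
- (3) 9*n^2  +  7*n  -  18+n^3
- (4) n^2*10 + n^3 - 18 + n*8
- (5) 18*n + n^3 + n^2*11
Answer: 2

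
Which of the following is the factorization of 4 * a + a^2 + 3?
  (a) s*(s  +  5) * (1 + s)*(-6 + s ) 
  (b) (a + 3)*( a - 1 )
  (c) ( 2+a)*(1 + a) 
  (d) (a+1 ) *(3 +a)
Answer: d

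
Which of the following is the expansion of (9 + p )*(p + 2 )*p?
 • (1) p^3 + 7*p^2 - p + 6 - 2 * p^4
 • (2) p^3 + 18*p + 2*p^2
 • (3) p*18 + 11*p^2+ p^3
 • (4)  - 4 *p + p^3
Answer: 3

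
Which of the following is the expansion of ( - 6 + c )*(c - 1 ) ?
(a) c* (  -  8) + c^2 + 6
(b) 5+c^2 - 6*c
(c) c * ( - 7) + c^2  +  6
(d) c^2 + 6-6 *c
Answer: c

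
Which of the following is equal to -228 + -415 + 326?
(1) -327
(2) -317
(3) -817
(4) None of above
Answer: 2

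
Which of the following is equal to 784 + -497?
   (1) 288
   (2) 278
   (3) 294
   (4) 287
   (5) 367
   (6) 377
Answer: 4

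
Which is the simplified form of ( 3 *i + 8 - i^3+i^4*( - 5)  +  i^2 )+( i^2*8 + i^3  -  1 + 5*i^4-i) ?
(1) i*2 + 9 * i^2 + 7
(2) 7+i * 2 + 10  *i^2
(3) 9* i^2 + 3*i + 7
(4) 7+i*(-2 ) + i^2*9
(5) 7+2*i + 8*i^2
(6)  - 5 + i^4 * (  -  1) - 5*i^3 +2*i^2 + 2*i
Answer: 1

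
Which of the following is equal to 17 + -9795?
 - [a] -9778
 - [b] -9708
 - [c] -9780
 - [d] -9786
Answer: a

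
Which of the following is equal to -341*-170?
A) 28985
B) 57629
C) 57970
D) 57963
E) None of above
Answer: C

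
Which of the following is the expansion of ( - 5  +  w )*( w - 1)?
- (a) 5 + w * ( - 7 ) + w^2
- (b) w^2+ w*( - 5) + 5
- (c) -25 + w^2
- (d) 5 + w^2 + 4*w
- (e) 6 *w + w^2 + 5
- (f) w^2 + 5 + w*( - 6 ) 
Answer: f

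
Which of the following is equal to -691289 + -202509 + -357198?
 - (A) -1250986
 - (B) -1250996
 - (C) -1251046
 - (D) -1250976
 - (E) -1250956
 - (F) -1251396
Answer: B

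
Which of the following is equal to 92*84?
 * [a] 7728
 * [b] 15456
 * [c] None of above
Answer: a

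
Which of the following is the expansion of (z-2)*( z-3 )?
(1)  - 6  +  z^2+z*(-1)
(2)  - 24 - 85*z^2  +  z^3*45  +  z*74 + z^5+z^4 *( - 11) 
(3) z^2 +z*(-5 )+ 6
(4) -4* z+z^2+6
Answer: 3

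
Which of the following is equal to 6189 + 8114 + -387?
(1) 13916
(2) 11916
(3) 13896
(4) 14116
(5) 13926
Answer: 1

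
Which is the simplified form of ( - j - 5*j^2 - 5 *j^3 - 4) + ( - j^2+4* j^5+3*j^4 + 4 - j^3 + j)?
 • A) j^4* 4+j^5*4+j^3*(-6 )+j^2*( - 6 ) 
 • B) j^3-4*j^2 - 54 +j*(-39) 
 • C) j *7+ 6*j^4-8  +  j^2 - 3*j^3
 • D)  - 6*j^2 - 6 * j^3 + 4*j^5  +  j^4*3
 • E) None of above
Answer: D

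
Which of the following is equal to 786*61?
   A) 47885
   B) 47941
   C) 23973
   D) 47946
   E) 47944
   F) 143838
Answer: D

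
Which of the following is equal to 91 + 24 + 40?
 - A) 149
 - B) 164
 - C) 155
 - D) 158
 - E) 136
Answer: C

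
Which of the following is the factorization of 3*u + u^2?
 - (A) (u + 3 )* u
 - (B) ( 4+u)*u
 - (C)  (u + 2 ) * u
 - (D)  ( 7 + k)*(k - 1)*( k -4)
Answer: A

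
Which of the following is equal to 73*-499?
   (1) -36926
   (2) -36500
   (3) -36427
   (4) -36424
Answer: 3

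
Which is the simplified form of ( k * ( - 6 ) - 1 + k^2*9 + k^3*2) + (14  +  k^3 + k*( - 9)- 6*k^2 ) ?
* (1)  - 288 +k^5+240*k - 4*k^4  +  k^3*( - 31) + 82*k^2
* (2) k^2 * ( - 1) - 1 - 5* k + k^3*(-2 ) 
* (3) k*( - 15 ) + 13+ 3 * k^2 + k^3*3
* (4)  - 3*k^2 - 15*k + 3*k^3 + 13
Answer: 3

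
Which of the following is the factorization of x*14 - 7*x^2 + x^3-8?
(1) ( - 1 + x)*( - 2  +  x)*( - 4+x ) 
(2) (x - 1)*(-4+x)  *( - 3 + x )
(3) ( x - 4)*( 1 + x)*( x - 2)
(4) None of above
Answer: 1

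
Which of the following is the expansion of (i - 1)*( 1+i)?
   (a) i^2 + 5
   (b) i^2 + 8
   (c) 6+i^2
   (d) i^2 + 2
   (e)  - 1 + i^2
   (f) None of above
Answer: e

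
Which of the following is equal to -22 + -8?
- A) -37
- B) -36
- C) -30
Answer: C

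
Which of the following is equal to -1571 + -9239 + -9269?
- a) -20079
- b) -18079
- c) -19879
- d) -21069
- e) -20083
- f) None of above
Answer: a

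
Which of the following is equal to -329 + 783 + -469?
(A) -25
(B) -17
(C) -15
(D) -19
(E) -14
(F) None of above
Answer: C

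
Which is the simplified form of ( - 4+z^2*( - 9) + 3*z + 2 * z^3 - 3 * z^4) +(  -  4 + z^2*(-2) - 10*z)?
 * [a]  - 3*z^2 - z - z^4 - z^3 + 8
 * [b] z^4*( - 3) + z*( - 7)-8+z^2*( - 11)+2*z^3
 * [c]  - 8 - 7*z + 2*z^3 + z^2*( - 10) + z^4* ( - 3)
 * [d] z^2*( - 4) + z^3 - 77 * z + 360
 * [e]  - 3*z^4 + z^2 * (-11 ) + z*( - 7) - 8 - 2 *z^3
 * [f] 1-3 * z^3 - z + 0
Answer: b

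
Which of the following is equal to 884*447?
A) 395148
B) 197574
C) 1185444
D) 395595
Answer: A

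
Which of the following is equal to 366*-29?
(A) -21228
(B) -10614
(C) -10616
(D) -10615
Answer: B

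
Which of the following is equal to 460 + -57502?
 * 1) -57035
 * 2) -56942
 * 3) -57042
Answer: 3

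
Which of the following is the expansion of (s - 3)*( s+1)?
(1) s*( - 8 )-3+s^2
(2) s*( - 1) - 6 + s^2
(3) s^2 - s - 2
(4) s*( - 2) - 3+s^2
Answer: 4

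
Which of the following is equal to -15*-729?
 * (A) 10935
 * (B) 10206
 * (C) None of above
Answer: A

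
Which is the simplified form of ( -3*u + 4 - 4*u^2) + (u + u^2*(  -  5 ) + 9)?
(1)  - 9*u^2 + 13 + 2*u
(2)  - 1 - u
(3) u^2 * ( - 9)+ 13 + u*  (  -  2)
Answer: 3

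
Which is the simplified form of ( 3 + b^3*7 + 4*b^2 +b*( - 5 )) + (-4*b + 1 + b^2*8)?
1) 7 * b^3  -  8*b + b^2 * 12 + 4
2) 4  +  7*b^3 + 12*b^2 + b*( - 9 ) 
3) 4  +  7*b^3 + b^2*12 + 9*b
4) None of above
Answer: 2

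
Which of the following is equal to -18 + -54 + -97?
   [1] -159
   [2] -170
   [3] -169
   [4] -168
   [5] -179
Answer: 3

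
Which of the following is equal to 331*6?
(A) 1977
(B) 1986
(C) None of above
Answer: B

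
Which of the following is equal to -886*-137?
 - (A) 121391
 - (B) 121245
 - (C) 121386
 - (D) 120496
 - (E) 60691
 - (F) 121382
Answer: F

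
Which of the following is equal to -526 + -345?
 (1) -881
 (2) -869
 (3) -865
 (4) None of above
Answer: 4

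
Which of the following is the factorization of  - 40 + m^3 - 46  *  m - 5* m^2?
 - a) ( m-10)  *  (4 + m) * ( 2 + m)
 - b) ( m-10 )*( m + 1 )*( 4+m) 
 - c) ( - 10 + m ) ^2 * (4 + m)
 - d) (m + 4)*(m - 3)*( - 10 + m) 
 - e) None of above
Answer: b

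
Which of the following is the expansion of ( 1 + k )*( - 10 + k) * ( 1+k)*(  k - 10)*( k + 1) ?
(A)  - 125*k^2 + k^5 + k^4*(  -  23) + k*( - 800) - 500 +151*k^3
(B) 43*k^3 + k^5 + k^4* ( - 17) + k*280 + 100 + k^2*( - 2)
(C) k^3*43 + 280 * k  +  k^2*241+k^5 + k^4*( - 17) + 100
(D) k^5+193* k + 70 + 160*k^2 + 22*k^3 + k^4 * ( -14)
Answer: C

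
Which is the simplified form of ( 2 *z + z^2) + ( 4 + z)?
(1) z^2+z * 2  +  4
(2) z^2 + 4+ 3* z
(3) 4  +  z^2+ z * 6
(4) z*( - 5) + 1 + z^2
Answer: 2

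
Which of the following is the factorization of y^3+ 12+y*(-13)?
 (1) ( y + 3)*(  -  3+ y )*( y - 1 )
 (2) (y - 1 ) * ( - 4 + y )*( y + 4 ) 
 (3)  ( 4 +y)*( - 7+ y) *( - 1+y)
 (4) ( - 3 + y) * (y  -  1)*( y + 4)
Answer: 4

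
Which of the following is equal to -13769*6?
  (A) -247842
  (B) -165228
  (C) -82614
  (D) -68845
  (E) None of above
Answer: C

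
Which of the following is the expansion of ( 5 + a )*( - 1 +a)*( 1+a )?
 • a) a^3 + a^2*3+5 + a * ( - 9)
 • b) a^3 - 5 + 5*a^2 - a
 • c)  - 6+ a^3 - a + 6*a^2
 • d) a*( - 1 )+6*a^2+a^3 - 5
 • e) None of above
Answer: b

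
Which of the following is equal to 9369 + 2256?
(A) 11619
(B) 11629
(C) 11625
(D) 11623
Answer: C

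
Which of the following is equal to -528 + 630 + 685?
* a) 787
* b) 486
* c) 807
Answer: a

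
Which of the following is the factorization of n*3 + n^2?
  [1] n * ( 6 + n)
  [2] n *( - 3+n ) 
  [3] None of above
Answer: 3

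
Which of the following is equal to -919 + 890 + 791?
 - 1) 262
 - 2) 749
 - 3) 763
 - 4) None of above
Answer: 4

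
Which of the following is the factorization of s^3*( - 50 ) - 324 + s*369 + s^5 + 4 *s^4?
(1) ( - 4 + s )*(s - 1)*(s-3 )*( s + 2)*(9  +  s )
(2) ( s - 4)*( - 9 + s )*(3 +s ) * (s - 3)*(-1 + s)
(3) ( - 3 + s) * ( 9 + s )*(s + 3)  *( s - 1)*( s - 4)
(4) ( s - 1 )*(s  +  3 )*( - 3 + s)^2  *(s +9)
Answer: 3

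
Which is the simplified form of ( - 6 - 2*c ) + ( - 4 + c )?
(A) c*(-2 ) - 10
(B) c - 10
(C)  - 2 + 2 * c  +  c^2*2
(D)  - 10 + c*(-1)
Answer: D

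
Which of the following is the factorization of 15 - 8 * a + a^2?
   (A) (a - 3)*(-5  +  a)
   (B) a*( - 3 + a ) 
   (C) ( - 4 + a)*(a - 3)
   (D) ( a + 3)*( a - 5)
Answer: A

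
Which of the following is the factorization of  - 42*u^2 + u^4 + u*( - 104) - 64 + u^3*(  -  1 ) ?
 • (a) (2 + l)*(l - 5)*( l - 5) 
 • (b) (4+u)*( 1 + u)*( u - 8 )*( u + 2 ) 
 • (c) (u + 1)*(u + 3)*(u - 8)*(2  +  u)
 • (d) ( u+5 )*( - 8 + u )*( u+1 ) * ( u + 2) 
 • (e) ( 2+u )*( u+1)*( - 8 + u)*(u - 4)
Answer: b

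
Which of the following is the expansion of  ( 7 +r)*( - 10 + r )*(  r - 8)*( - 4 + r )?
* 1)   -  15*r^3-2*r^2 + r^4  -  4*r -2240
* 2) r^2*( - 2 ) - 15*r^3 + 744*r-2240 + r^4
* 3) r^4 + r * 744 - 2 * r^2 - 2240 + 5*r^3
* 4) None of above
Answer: 2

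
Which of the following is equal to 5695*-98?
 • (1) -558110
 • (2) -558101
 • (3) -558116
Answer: 1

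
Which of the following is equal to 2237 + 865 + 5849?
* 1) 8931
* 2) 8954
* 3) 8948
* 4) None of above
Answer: 4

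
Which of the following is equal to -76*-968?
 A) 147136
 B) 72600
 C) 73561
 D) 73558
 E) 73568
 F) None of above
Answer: E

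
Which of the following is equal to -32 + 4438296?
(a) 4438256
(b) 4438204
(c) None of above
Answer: c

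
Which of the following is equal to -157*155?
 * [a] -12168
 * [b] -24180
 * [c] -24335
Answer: c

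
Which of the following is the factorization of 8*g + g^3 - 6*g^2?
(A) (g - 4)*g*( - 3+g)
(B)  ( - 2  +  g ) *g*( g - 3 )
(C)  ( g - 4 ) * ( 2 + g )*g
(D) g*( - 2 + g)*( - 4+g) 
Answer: D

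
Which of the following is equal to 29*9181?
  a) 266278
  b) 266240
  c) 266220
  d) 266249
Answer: d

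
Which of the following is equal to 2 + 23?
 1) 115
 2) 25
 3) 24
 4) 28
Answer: 2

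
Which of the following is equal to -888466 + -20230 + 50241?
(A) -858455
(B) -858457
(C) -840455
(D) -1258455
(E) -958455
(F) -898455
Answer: A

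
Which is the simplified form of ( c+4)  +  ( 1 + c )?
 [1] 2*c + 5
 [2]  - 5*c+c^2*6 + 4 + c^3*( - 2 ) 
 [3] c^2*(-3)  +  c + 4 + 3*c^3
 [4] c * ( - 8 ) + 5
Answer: 1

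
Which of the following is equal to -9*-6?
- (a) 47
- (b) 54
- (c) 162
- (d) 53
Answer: b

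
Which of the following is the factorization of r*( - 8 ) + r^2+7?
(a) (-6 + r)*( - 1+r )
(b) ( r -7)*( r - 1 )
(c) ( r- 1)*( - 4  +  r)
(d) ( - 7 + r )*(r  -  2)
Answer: b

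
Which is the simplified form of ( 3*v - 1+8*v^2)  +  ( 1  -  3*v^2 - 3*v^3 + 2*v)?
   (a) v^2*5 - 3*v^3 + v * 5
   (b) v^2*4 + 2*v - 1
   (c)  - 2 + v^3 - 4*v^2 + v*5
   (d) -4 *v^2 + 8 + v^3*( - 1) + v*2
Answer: a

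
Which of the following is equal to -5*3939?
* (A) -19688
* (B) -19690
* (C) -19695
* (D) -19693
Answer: C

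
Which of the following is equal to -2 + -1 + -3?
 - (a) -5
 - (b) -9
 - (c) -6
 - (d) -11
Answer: c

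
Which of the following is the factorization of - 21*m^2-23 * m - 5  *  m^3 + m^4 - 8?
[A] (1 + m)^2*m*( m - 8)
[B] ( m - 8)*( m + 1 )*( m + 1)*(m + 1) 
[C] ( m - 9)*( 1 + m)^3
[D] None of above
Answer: B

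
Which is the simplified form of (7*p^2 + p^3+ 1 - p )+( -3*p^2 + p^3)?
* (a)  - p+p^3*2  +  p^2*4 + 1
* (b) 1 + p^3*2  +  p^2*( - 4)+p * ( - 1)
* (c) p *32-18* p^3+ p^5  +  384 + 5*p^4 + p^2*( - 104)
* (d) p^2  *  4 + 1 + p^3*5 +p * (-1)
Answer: a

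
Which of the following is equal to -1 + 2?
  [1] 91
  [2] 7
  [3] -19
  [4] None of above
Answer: 4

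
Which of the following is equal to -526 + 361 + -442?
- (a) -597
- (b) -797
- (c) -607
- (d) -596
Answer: c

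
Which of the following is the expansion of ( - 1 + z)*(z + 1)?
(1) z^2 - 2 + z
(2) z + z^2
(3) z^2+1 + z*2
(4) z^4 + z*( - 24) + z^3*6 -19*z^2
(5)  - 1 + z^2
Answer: 5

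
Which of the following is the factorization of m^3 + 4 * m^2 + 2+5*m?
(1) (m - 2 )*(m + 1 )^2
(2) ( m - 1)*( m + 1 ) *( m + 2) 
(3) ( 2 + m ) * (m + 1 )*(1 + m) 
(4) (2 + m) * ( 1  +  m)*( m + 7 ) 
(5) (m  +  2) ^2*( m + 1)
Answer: 3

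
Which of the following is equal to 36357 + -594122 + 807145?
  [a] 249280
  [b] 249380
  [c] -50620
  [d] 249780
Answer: b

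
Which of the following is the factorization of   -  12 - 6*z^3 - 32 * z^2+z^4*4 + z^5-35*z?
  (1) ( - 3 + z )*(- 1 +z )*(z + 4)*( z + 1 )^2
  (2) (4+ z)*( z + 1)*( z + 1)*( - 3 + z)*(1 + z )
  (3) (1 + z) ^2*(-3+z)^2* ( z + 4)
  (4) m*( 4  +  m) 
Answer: 2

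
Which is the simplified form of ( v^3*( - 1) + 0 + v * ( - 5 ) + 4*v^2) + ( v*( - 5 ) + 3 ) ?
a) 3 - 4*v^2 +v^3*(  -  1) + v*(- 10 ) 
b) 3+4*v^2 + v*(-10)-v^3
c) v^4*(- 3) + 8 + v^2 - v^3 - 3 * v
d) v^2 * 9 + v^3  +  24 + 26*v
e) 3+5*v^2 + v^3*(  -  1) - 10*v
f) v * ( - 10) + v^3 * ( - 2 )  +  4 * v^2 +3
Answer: b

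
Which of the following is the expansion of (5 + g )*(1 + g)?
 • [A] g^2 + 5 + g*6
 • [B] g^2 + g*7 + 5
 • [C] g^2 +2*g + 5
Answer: A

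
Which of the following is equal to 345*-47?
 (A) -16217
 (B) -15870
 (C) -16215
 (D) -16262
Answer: C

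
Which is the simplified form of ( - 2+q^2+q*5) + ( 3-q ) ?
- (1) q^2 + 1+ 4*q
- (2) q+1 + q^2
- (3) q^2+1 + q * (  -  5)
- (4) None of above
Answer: 1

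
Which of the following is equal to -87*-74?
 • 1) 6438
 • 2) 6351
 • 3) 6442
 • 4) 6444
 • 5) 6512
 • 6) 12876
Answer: 1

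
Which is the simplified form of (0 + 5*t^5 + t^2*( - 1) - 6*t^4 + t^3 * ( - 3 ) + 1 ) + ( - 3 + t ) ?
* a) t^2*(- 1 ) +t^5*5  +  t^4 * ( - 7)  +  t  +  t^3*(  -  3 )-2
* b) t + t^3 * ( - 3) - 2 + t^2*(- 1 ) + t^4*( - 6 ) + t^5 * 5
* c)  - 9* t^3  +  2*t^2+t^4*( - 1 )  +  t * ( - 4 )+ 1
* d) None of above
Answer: b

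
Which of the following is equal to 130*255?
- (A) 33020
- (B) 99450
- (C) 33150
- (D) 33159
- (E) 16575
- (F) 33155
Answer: C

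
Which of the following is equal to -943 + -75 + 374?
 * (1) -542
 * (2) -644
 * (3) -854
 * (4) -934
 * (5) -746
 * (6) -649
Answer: 2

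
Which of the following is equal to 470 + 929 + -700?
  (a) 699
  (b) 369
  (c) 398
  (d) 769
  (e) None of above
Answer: a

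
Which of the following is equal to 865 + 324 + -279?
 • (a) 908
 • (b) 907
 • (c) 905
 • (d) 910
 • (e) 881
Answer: d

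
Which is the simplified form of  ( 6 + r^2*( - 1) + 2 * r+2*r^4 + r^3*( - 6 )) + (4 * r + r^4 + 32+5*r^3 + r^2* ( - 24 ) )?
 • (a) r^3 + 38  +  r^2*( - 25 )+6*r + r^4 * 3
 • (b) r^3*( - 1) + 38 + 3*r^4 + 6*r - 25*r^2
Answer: b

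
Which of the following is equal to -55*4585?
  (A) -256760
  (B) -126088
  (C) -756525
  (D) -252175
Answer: D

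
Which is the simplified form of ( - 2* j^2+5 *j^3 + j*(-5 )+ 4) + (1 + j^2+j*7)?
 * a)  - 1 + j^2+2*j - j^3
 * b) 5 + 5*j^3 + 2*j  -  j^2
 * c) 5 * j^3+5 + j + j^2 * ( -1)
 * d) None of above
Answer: b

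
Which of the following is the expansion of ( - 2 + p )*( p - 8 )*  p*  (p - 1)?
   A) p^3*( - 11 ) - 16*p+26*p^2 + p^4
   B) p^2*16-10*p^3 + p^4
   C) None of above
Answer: A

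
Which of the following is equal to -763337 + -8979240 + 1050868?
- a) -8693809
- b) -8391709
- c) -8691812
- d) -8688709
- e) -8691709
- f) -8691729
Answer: e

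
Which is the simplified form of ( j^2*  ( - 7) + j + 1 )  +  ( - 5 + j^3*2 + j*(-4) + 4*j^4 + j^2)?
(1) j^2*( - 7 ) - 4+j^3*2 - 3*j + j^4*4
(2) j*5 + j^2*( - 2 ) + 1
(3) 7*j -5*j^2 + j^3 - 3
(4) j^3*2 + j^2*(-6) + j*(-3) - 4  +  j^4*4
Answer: 4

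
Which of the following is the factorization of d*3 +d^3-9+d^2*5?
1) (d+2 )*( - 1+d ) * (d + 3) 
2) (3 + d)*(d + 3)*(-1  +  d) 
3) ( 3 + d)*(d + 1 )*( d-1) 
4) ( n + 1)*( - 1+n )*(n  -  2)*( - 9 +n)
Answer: 2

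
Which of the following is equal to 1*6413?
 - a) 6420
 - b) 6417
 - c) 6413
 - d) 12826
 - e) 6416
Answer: c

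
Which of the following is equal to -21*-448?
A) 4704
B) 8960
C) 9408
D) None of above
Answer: C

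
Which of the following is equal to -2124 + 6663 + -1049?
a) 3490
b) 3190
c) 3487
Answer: a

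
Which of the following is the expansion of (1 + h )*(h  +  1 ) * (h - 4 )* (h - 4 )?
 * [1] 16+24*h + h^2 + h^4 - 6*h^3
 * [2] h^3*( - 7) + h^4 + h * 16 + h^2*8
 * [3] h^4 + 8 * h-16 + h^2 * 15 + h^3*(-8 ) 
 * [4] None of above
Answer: 1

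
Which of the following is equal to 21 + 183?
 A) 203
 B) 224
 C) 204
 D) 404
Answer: C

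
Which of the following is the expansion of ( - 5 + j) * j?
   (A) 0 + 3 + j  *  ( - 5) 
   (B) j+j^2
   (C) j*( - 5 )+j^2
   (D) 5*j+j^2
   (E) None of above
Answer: C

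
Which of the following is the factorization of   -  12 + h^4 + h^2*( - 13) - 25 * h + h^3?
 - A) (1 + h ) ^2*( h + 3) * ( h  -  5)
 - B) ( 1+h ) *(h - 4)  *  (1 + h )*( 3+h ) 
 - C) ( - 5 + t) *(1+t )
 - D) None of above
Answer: B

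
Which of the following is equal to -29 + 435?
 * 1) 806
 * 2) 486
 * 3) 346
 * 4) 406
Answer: 4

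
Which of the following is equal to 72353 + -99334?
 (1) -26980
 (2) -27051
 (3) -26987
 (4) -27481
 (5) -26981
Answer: 5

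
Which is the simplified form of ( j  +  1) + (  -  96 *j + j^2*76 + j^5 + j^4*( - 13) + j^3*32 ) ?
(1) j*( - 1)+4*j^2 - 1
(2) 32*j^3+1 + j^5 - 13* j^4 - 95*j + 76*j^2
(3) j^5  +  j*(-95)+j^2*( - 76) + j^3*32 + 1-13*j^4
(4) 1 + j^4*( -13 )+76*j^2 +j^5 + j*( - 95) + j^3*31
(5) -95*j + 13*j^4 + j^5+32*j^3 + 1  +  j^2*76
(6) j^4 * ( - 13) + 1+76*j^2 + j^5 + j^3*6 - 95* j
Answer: 2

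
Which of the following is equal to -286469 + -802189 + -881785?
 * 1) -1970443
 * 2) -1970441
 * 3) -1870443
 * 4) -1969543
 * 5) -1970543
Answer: 1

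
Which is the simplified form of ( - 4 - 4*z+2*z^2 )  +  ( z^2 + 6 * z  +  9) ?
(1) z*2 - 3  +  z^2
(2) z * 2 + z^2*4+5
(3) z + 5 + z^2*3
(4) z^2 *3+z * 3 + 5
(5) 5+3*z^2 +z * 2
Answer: 5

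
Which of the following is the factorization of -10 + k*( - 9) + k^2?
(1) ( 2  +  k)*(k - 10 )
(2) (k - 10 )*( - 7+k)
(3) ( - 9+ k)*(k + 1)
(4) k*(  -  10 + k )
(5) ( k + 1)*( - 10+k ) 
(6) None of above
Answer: 5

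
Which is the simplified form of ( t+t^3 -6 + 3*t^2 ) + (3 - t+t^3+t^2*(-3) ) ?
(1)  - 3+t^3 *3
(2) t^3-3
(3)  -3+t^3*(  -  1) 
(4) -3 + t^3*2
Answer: 4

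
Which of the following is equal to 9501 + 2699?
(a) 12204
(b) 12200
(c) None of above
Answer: b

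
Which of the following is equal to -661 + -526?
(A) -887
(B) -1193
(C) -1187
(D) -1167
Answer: C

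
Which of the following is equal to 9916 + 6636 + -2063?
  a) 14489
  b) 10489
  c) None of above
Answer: a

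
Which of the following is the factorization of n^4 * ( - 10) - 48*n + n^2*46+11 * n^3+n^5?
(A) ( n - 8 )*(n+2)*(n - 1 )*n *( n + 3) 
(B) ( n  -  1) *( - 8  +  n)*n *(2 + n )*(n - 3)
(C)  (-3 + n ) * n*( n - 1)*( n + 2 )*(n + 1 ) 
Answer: B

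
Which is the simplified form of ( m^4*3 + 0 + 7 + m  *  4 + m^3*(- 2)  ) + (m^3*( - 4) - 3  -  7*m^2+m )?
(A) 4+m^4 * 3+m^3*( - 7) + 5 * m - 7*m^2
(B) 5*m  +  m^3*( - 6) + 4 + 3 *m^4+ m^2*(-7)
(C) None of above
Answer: B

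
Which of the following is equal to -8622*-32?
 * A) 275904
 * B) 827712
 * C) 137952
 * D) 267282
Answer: A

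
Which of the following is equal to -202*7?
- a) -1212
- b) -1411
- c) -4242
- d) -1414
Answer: d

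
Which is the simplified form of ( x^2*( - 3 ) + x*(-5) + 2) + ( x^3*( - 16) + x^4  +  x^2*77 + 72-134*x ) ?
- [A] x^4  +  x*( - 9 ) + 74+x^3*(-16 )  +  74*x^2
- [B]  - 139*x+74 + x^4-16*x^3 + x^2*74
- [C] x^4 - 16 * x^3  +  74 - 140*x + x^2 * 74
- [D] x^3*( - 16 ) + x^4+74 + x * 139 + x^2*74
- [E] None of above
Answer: B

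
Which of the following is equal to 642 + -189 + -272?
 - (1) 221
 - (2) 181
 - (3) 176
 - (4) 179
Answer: 2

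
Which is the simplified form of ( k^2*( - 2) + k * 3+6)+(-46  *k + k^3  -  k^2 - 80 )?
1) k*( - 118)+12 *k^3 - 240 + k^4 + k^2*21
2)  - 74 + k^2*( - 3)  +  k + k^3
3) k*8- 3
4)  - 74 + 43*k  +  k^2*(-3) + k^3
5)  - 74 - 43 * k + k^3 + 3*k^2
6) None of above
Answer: 6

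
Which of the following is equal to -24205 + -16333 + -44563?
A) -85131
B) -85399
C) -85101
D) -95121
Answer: C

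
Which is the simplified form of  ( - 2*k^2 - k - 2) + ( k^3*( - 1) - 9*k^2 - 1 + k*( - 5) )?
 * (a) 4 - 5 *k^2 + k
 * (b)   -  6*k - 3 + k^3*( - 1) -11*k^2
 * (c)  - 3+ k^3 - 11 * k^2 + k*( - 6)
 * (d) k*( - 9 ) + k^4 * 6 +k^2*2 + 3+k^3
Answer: b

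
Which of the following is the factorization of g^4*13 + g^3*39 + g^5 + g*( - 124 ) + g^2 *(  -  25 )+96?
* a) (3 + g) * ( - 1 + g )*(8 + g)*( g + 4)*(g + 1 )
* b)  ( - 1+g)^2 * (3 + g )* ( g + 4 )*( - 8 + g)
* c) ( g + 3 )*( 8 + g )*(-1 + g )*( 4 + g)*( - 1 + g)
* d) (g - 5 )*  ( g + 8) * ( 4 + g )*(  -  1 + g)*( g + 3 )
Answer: c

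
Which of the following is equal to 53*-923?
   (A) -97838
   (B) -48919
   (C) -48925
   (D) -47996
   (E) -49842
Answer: B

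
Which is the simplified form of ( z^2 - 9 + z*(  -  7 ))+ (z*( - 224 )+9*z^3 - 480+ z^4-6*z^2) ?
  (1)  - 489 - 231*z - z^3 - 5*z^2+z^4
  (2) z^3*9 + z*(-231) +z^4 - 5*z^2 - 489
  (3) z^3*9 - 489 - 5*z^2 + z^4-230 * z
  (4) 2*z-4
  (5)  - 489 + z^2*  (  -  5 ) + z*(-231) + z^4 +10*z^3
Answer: 2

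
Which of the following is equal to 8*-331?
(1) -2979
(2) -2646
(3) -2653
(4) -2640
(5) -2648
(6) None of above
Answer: 5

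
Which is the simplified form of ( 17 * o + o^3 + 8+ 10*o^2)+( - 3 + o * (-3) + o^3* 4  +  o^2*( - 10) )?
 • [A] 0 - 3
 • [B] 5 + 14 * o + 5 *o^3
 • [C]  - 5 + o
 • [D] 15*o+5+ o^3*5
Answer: B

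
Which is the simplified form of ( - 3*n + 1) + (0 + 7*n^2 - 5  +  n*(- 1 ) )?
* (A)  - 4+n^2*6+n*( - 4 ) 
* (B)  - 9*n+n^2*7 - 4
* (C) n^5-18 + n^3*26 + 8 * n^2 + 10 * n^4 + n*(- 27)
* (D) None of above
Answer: D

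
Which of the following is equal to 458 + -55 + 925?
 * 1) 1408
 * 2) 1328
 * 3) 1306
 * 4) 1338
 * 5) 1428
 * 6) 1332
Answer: 2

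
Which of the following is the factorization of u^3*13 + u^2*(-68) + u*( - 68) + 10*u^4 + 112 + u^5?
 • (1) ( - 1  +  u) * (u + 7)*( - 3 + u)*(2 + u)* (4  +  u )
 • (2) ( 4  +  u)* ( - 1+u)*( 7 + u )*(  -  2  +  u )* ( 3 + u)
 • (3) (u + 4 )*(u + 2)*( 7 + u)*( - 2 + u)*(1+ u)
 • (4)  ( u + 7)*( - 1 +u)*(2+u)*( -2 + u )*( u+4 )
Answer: 4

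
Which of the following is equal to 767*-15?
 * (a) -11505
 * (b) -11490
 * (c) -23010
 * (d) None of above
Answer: a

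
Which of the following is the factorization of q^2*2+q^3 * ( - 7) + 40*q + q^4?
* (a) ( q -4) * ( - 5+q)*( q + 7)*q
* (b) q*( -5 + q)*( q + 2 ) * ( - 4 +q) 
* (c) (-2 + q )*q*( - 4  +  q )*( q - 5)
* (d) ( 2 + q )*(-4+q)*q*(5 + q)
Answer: b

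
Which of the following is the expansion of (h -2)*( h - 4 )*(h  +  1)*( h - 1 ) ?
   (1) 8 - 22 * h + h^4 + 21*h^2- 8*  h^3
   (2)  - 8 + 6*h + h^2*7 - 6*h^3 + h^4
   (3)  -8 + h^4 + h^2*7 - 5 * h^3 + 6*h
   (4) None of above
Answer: 2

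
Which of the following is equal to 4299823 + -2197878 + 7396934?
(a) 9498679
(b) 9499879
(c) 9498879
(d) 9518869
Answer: c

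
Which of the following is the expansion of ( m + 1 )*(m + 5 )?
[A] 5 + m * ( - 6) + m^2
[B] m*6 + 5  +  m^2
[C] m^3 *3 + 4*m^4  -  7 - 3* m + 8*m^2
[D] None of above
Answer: B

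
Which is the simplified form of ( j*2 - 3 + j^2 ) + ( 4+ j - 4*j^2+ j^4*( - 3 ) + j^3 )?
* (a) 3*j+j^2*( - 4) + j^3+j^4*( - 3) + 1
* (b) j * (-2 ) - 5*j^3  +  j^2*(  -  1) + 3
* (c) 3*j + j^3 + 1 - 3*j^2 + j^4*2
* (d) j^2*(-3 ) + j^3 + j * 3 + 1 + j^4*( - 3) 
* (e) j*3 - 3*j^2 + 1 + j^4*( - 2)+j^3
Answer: d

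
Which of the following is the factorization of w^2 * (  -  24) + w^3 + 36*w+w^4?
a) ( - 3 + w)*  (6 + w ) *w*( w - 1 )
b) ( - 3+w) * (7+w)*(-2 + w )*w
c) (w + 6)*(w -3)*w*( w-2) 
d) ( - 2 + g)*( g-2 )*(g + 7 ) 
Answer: c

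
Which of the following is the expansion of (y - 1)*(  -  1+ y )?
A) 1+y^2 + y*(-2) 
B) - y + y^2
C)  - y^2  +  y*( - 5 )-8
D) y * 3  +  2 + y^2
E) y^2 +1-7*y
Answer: A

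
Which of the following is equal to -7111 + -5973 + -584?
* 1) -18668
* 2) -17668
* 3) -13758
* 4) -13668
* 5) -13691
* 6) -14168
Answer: 4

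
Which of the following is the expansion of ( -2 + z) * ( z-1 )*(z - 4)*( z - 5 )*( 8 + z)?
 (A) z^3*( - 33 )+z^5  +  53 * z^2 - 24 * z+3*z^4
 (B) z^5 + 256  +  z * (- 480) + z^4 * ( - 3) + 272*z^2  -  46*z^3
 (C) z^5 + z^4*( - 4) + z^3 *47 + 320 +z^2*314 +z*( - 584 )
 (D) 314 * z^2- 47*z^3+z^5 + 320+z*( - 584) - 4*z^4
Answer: D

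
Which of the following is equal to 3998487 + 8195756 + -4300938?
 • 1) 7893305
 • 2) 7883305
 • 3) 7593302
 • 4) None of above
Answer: 1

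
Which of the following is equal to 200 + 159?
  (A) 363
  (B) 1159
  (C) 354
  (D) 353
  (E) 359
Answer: E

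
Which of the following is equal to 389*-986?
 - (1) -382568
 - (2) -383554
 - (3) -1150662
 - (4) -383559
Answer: 2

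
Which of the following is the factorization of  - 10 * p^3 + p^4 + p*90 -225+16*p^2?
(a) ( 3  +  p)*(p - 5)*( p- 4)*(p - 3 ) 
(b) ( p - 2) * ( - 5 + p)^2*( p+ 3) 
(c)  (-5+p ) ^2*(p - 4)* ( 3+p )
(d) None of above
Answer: d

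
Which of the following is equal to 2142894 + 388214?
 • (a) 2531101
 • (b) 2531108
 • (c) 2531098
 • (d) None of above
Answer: b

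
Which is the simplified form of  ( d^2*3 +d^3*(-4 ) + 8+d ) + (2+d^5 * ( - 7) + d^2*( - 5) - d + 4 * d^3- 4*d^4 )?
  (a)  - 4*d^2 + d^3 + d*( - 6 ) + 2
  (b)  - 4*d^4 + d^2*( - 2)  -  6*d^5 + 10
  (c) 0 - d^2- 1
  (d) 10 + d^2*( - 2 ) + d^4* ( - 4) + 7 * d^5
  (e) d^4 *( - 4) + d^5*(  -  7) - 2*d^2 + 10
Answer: e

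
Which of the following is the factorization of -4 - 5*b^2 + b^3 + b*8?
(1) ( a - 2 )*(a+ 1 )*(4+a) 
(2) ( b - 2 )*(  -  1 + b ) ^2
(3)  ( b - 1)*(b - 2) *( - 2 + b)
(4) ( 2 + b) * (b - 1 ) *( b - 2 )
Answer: 3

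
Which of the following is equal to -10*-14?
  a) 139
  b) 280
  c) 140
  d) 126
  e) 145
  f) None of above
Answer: c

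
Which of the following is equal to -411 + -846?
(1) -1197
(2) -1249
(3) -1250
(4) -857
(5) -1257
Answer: 5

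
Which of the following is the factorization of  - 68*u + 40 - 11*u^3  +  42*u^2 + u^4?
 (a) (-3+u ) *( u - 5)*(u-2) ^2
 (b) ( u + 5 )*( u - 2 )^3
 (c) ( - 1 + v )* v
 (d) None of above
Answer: d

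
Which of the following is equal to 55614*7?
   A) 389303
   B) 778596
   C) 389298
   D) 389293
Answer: C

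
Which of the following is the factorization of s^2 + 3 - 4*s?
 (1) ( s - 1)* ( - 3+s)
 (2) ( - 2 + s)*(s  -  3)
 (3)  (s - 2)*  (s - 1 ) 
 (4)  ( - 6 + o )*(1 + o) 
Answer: 1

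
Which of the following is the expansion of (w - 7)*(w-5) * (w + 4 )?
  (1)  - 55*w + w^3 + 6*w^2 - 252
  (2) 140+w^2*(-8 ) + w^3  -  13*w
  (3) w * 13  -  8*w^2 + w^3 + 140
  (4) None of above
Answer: 2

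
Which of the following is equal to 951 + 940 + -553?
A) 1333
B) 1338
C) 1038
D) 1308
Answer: B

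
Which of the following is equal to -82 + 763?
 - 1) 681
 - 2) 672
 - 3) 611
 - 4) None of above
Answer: 1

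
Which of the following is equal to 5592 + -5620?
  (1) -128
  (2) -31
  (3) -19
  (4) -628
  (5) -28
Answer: 5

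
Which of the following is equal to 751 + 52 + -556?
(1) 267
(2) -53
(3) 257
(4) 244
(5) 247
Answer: 5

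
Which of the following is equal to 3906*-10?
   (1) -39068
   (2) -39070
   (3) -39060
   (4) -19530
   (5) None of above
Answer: 3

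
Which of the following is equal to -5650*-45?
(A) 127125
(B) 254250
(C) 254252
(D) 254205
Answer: B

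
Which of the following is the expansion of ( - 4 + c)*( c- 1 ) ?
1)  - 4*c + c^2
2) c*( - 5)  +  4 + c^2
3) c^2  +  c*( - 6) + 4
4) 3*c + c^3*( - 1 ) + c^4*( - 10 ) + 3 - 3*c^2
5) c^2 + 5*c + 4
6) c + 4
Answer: 2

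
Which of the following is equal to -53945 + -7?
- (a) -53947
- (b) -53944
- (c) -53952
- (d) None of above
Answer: c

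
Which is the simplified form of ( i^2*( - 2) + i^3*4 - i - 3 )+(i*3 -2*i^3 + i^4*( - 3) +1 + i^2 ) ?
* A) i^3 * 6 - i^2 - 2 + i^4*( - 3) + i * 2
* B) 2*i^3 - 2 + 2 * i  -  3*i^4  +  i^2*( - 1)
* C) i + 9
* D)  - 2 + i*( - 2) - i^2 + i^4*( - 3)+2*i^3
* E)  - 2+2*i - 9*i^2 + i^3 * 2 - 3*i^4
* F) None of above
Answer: B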